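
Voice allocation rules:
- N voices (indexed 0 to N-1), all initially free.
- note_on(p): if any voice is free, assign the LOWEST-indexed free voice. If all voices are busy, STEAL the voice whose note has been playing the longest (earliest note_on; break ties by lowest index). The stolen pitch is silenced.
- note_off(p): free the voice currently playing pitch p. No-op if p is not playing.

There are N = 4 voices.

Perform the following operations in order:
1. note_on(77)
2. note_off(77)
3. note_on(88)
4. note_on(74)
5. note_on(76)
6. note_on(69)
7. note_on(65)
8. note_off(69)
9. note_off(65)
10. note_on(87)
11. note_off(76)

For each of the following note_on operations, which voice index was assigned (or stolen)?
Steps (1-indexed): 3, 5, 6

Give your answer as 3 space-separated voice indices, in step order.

Answer: 0 2 3

Derivation:
Op 1: note_on(77): voice 0 is free -> assigned | voices=[77 - - -]
Op 2: note_off(77): free voice 0 | voices=[- - - -]
Op 3: note_on(88): voice 0 is free -> assigned | voices=[88 - - -]
Op 4: note_on(74): voice 1 is free -> assigned | voices=[88 74 - -]
Op 5: note_on(76): voice 2 is free -> assigned | voices=[88 74 76 -]
Op 6: note_on(69): voice 3 is free -> assigned | voices=[88 74 76 69]
Op 7: note_on(65): all voices busy, STEAL voice 0 (pitch 88, oldest) -> assign | voices=[65 74 76 69]
Op 8: note_off(69): free voice 3 | voices=[65 74 76 -]
Op 9: note_off(65): free voice 0 | voices=[- 74 76 -]
Op 10: note_on(87): voice 0 is free -> assigned | voices=[87 74 76 -]
Op 11: note_off(76): free voice 2 | voices=[87 74 - -]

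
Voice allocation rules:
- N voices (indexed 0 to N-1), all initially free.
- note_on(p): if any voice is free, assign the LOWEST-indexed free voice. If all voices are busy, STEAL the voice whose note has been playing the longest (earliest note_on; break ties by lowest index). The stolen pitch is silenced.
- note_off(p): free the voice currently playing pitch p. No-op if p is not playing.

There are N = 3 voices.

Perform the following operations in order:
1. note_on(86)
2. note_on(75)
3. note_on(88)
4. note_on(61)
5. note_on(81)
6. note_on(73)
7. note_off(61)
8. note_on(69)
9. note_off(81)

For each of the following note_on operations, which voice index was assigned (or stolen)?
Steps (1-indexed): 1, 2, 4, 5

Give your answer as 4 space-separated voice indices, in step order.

Op 1: note_on(86): voice 0 is free -> assigned | voices=[86 - -]
Op 2: note_on(75): voice 1 is free -> assigned | voices=[86 75 -]
Op 3: note_on(88): voice 2 is free -> assigned | voices=[86 75 88]
Op 4: note_on(61): all voices busy, STEAL voice 0 (pitch 86, oldest) -> assign | voices=[61 75 88]
Op 5: note_on(81): all voices busy, STEAL voice 1 (pitch 75, oldest) -> assign | voices=[61 81 88]
Op 6: note_on(73): all voices busy, STEAL voice 2 (pitch 88, oldest) -> assign | voices=[61 81 73]
Op 7: note_off(61): free voice 0 | voices=[- 81 73]
Op 8: note_on(69): voice 0 is free -> assigned | voices=[69 81 73]
Op 9: note_off(81): free voice 1 | voices=[69 - 73]

Answer: 0 1 0 1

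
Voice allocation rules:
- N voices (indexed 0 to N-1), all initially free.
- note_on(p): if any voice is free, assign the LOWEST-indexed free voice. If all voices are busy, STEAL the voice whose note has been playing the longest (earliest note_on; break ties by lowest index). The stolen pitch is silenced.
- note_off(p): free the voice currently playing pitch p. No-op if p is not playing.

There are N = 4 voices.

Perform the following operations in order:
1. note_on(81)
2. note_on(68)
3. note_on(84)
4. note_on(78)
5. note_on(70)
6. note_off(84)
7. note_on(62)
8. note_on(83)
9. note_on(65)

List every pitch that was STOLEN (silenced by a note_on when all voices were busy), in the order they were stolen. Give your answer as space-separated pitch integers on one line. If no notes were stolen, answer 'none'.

Answer: 81 68 78

Derivation:
Op 1: note_on(81): voice 0 is free -> assigned | voices=[81 - - -]
Op 2: note_on(68): voice 1 is free -> assigned | voices=[81 68 - -]
Op 3: note_on(84): voice 2 is free -> assigned | voices=[81 68 84 -]
Op 4: note_on(78): voice 3 is free -> assigned | voices=[81 68 84 78]
Op 5: note_on(70): all voices busy, STEAL voice 0 (pitch 81, oldest) -> assign | voices=[70 68 84 78]
Op 6: note_off(84): free voice 2 | voices=[70 68 - 78]
Op 7: note_on(62): voice 2 is free -> assigned | voices=[70 68 62 78]
Op 8: note_on(83): all voices busy, STEAL voice 1 (pitch 68, oldest) -> assign | voices=[70 83 62 78]
Op 9: note_on(65): all voices busy, STEAL voice 3 (pitch 78, oldest) -> assign | voices=[70 83 62 65]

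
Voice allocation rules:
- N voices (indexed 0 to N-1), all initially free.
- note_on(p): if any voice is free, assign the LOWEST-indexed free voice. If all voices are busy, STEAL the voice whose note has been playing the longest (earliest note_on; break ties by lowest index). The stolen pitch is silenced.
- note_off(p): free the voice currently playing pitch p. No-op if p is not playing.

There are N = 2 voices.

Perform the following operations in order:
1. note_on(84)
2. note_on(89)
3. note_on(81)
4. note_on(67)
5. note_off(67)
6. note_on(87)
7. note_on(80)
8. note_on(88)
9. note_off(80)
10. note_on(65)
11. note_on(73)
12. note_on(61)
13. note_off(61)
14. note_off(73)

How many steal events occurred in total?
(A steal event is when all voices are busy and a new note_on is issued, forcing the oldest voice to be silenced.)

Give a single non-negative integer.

Op 1: note_on(84): voice 0 is free -> assigned | voices=[84 -]
Op 2: note_on(89): voice 1 is free -> assigned | voices=[84 89]
Op 3: note_on(81): all voices busy, STEAL voice 0 (pitch 84, oldest) -> assign | voices=[81 89]
Op 4: note_on(67): all voices busy, STEAL voice 1 (pitch 89, oldest) -> assign | voices=[81 67]
Op 5: note_off(67): free voice 1 | voices=[81 -]
Op 6: note_on(87): voice 1 is free -> assigned | voices=[81 87]
Op 7: note_on(80): all voices busy, STEAL voice 0 (pitch 81, oldest) -> assign | voices=[80 87]
Op 8: note_on(88): all voices busy, STEAL voice 1 (pitch 87, oldest) -> assign | voices=[80 88]
Op 9: note_off(80): free voice 0 | voices=[- 88]
Op 10: note_on(65): voice 0 is free -> assigned | voices=[65 88]
Op 11: note_on(73): all voices busy, STEAL voice 1 (pitch 88, oldest) -> assign | voices=[65 73]
Op 12: note_on(61): all voices busy, STEAL voice 0 (pitch 65, oldest) -> assign | voices=[61 73]
Op 13: note_off(61): free voice 0 | voices=[- 73]
Op 14: note_off(73): free voice 1 | voices=[- -]

Answer: 6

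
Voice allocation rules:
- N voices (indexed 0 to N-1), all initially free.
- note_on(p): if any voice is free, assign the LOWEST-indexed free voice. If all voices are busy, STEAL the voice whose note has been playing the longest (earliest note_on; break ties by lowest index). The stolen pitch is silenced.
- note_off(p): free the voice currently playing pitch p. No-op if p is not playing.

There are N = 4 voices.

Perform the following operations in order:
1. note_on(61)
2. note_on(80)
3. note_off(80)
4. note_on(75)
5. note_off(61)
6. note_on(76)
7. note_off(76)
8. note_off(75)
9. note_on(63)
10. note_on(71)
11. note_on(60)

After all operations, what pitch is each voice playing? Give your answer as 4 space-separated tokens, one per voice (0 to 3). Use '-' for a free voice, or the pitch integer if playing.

Op 1: note_on(61): voice 0 is free -> assigned | voices=[61 - - -]
Op 2: note_on(80): voice 1 is free -> assigned | voices=[61 80 - -]
Op 3: note_off(80): free voice 1 | voices=[61 - - -]
Op 4: note_on(75): voice 1 is free -> assigned | voices=[61 75 - -]
Op 5: note_off(61): free voice 0 | voices=[- 75 - -]
Op 6: note_on(76): voice 0 is free -> assigned | voices=[76 75 - -]
Op 7: note_off(76): free voice 0 | voices=[- 75 - -]
Op 8: note_off(75): free voice 1 | voices=[- - - -]
Op 9: note_on(63): voice 0 is free -> assigned | voices=[63 - - -]
Op 10: note_on(71): voice 1 is free -> assigned | voices=[63 71 - -]
Op 11: note_on(60): voice 2 is free -> assigned | voices=[63 71 60 -]

Answer: 63 71 60 -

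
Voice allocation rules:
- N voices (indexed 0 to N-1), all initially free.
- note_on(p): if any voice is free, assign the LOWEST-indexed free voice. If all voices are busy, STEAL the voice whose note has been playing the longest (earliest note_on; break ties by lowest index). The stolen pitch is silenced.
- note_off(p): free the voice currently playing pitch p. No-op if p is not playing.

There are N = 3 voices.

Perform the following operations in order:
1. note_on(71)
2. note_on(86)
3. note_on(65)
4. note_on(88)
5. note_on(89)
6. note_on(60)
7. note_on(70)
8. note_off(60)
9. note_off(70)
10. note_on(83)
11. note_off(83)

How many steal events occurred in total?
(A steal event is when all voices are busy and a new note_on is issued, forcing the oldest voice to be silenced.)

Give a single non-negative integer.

Op 1: note_on(71): voice 0 is free -> assigned | voices=[71 - -]
Op 2: note_on(86): voice 1 is free -> assigned | voices=[71 86 -]
Op 3: note_on(65): voice 2 is free -> assigned | voices=[71 86 65]
Op 4: note_on(88): all voices busy, STEAL voice 0 (pitch 71, oldest) -> assign | voices=[88 86 65]
Op 5: note_on(89): all voices busy, STEAL voice 1 (pitch 86, oldest) -> assign | voices=[88 89 65]
Op 6: note_on(60): all voices busy, STEAL voice 2 (pitch 65, oldest) -> assign | voices=[88 89 60]
Op 7: note_on(70): all voices busy, STEAL voice 0 (pitch 88, oldest) -> assign | voices=[70 89 60]
Op 8: note_off(60): free voice 2 | voices=[70 89 -]
Op 9: note_off(70): free voice 0 | voices=[- 89 -]
Op 10: note_on(83): voice 0 is free -> assigned | voices=[83 89 -]
Op 11: note_off(83): free voice 0 | voices=[- 89 -]

Answer: 4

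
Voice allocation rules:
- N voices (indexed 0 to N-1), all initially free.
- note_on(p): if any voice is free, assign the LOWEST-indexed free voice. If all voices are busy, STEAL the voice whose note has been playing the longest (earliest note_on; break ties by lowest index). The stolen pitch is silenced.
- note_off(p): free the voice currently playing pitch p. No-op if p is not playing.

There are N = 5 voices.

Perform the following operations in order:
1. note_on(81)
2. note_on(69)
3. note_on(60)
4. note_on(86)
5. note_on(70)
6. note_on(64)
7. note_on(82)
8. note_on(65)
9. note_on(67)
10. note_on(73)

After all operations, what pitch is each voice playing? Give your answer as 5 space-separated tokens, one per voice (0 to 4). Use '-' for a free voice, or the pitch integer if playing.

Answer: 64 82 65 67 73

Derivation:
Op 1: note_on(81): voice 0 is free -> assigned | voices=[81 - - - -]
Op 2: note_on(69): voice 1 is free -> assigned | voices=[81 69 - - -]
Op 3: note_on(60): voice 2 is free -> assigned | voices=[81 69 60 - -]
Op 4: note_on(86): voice 3 is free -> assigned | voices=[81 69 60 86 -]
Op 5: note_on(70): voice 4 is free -> assigned | voices=[81 69 60 86 70]
Op 6: note_on(64): all voices busy, STEAL voice 0 (pitch 81, oldest) -> assign | voices=[64 69 60 86 70]
Op 7: note_on(82): all voices busy, STEAL voice 1 (pitch 69, oldest) -> assign | voices=[64 82 60 86 70]
Op 8: note_on(65): all voices busy, STEAL voice 2 (pitch 60, oldest) -> assign | voices=[64 82 65 86 70]
Op 9: note_on(67): all voices busy, STEAL voice 3 (pitch 86, oldest) -> assign | voices=[64 82 65 67 70]
Op 10: note_on(73): all voices busy, STEAL voice 4 (pitch 70, oldest) -> assign | voices=[64 82 65 67 73]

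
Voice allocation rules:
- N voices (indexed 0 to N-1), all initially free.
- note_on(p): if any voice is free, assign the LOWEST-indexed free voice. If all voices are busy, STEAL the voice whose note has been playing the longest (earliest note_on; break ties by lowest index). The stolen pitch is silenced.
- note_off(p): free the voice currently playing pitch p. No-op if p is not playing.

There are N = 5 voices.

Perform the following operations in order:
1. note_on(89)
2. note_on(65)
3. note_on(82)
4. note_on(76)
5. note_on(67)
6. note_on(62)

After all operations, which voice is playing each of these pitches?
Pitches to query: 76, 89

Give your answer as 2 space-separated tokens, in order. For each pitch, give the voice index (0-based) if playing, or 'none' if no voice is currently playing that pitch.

Op 1: note_on(89): voice 0 is free -> assigned | voices=[89 - - - -]
Op 2: note_on(65): voice 1 is free -> assigned | voices=[89 65 - - -]
Op 3: note_on(82): voice 2 is free -> assigned | voices=[89 65 82 - -]
Op 4: note_on(76): voice 3 is free -> assigned | voices=[89 65 82 76 -]
Op 5: note_on(67): voice 4 is free -> assigned | voices=[89 65 82 76 67]
Op 6: note_on(62): all voices busy, STEAL voice 0 (pitch 89, oldest) -> assign | voices=[62 65 82 76 67]

Answer: 3 none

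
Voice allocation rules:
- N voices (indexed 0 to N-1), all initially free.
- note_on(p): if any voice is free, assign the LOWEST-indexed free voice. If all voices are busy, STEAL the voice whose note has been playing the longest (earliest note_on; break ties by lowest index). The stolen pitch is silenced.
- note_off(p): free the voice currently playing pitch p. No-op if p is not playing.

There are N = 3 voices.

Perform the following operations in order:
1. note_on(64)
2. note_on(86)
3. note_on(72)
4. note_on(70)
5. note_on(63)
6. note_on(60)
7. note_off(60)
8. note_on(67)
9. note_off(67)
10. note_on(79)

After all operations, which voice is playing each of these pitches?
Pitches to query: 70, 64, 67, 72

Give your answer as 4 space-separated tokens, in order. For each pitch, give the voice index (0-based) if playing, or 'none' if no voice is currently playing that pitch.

Answer: 0 none none none

Derivation:
Op 1: note_on(64): voice 0 is free -> assigned | voices=[64 - -]
Op 2: note_on(86): voice 1 is free -> assigned | voices=[64 86 -]
Op 3: note_on(72): voice 2 is free -> assigned | voices=[64 86 72]
Op 4: note_on(70): all voices busy, STEAL voice 0 (pitch 64, oldest) -> assign | voices=[70 86 72]
Op 5: note_on(63): all voices busy, STEAL voice 1 (pitch 86, oldest) -> assign | voices=[70 63 72]
Op 6: note_on(60): all voices busy, STEAL voice 2 (pitch 72, oldest) -> assign | voices=[70 63 60]
Op 7: note_off(60): free voice 2 | voices=[70 63 -]
Op 8: note_on(67): voice 2 is free -> assigned | voices=[70 63 67]
Op 9: note_off(67): free voice 2 | voices=[70 63 -]
Op 10: note_on(79): voice 2 is free -> assigned | voices=[70 63 79]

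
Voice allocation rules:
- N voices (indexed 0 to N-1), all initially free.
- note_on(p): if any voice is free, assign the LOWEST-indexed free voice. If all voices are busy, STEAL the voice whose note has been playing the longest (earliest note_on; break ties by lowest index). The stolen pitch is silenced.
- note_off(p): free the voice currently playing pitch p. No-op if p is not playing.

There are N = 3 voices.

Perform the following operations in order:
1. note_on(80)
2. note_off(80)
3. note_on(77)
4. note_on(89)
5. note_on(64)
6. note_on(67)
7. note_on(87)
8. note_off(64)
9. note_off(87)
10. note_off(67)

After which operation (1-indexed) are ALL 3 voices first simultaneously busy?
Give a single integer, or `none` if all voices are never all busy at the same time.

Op 1: note_on(80): voice 0 is free -> assigned | voices=[80 - -]
Op 2: note_off(80): free voice 0 | voices=[- - -]
Op 3: note_on(77): voice 0 is free -> assigned | voices=[77 - -]
Op 4: note_on(89): voice 1 is free -> assigned | voices=[77 89 -]
Op 5: note_on(64): voice 2 is free -> assigned | voices=[77 89 64]
Op 6: note_on(67): all voices busy, STEAL voice 0 (pitch 77, oldest) -> assign | voices=[67 89 64]
Op 7: note_on(87): all voices busy, STEAL voice 1 (pitch 89, oldest) -> assign | voices=[67 87 64]
Op 8: note_off(64): free voice 2 | voices=[67 87 -]
Op 9: note_off(87): free voice 1 | voices=[67 - -]
Op 10: note_off(67): free voice 0 | voices=[- - -]

Answer: 5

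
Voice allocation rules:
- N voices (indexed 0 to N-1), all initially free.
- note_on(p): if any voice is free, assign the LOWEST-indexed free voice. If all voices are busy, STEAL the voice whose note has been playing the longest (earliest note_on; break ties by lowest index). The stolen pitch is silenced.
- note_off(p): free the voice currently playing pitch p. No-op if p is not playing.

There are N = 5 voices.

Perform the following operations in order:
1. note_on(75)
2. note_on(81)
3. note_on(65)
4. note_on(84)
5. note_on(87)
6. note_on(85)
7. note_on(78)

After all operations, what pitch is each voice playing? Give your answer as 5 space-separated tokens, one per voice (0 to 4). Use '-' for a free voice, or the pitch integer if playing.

Op 1: note_on(75): voice 0 is free -> assigned | voices=[75 - - - -]
Op 2: note_on(81): voice 1 is free -> assigned | voices=[75 81 - - -]
Op 3: note_on(65): voice 2 is free -> assigned | voices=[75 81 65 - -]
Op 4: note_on(84): voice 3 is free -> assigned | voices=[75 81 65 84 -]
Op 5: note_on(87): voice 4 is free -> assigned | voices=[75 81 65 84 87]
Op 6: note_on(85): all voices busy, STEAL voice 0 (pitch 75, oldest) -> assign | voices=[85 81 65 84 87]
Op 7: note_on(78): all voices busy, STEAL voice 1 (pitch 81, oldest) -> assign | voices=[85 78 65 84 87]

Answer: 85 78 65 84 87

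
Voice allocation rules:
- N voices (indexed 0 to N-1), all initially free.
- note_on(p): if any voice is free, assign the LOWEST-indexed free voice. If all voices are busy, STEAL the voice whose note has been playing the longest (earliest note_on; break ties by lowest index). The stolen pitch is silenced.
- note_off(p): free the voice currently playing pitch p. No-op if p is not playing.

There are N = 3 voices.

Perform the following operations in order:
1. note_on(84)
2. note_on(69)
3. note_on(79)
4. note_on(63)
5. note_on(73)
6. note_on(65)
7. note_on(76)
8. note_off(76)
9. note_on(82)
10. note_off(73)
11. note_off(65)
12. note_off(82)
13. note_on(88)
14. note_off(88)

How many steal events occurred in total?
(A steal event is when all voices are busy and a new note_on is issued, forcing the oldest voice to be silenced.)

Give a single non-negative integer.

Op 1: note_on(84): voice 0 is free -> assigned | voices=[84 - -]
Op 2: note_on(69): voice 1 is free -> assigned | voices=[84 69 -]
Op 3: note_on(79): voice 2 is free -> assigned | voices=[84 69 79]
Op 4: note_on(63): all voices busy, STEAL voice 0 (pitch 84, oldest) -> assign | voices=[63 69 79]
Op 5: note_on(73): all voices busy, STEAL voice 1 (pitch 69, oldest) -> assign | voices=[63 73 79]
Op 6: note_on(65): all voices busy, STEAL voice 2 (pitch 79, oldest) -> assign | voices=[63 73 65]
Op 7: note_on(76): all voices busy, STEAL voice 0 (pitch 63, oldest) -> assign | voices=[76 73 65]
Op 8: note_off(76): free voice 0 | voices=[- 73 65]
Op 9: note_on(82): voice 0 is free -> assigned | voices=[82 73 65]
Op 10: note_off(73): free voice 1 | voices=[82 - 65]
Op 11: note_off(65): free voice 2 | voices=[82 - -]
Op 12: note_off(82): free voice 0 | voices=[- - -]
Op 13: note_on(88): voice 0 is free -> assigned | voices=[88 - -]
Op 14: note_off(88): free voice 0 | voices=[- - -]

Answer: 4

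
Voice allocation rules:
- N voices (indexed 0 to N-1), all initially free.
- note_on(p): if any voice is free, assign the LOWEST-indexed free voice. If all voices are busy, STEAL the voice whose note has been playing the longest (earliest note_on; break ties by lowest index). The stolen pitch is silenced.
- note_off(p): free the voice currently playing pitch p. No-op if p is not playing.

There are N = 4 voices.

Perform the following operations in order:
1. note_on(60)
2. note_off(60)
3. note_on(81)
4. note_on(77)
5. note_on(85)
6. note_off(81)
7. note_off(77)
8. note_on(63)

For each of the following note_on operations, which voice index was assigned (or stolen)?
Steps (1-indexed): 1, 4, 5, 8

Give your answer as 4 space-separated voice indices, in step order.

Answer: 0 1 2 0

Derivation:
Op 1: note_on(60): voice 0 is free -> assigned | voices=[60 - - -]
Op 2: note_off(60): free voice 0 | voices=[- - - -]
Op 3: note_on(81): voice 0 is free -> assigned | voices=[81 - - -]
Op 4: note_on(77): voice 1 is free -> assigned | voices=[81 77 - -]
Op 5: note_on(85): voice 2 is free -> assigned | voices=[81 77 85 -]
Op 6: note_off(81): free voice 0 | voices=[- 77 85 -]
Op 7: note_off(77): free voice 1 | voices=[- - 85 -]
Op 8: note_on(63): voice 0 is free -> assigned | voices=[63 - 85 -]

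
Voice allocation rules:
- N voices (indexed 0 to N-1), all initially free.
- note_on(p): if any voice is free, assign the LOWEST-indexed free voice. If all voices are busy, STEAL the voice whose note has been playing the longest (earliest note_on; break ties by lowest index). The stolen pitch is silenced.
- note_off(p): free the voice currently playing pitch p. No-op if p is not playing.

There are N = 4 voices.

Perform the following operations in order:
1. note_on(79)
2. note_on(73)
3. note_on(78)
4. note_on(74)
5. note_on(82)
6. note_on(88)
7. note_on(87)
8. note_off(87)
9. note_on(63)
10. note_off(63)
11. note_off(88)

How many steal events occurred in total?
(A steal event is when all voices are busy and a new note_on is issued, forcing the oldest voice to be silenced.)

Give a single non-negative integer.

Op 1: note_on(79): voice 0 is free -> assigned | voices=[79 - - -]
Op 2: note_on(73): voice 1 is free -> assigned | voices=[79 73 - -]
Op 3: note_on(78): voice 2 is free -> assigned | voices=[79 73 78 -]
Op 4: note_on(74): voice 3 is free -> assigned | voices=[79 73 78 74]
Op 5: note_on(82): all voices busy, STEAL voice 0 (pitch 79, oldest) -> assign | voices=[82 73 78 74]
Op 6: note_on(88): all voices busy, STEAL voice 1 (pitch 73, oldest) -> assign | voices=[82 88 78 74]
Op 7: note_on(87): all voices busy, STEAL voice 2 (pitch 78, oldest) -> assign | voices=[82 88 87 74]
Op 8: note_off(87): free voice 2 | voices=[82 88 - 74]
Op 9: note_on(63): voice 2 is free -> assigned | voices=[82 88 63 74]
Op 10: note_off(63): free voice 2 | voices=[82 88 - 74]
Op 11: note_off(88): free voice 1 | voices=[82 - - 74]

Answer: 3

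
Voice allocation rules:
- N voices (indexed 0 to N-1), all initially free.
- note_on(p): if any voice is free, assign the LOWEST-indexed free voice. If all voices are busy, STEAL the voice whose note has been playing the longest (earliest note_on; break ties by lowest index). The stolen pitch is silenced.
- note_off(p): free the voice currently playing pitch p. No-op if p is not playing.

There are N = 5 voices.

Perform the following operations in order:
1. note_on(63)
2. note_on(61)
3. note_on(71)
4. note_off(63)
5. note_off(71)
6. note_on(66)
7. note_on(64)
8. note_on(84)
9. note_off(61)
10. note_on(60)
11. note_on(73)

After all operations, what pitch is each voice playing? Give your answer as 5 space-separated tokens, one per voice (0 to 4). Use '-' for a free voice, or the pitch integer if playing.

Answer: 66 60 64 84 73

Derivation:
Op 1: note_on(63): voice 0 is free -> assigned | voices=[63 - - - -]
Op 2: note_on(61): voice 1 is free -> assigned | voices=[63 61 - - -]
Op 3: note_on(71): voice 2 is free -> assigned | voices=[63 61 71 - -]
Op 4: note_off(63): free voice 0 | voices=[- 61 71 - -]
Op 5: note_off(71): free voice 2 | voices=[- 61 - - -]
Op 6: note_on(66): voice 0 is free -> assigned | voices=[66 61 - - -]
Op 7: note_on(64): voice 2 is free -> assigned | voices=[66 61 64 - -]
Op 8: note_on(84): voice 3 is free -> assigned | voices=[66 61 64 84 -]
Op 9: note_off(61): free voice 1 | voices=[66 - 64 84 -]
Op 10: note_on(60): voice 1 is free -> assigned | voices=[66 60 64 84 -]
Op 11: note_on(73): voice 4 is free -> assigned | voices=[66 60 64 84 73]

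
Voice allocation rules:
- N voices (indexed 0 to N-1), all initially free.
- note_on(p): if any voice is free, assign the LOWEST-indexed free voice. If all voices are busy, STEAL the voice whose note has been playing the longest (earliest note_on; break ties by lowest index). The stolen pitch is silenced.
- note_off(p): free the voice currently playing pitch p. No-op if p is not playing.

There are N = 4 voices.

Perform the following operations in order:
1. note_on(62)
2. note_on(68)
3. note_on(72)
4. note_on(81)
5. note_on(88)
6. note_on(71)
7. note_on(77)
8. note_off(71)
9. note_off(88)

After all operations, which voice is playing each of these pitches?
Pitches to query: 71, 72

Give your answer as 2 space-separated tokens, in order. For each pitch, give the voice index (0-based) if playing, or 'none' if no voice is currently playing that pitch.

Op 1: note_on(62): voice 0 is free -> assigned | voices=[62 - - -]
Op 2: note_on(68): voice 1 is free -> assigned | voices=[62 68 - -]
Op 3: note_on(72): voice 2 is free -> assigned | voices=[62 68 72 -]
Op 4: note_on(81): voice 3 is free -> assigned | voices=[62 68 72 81]
Op 5: note_on(88): all voices busy, STEAL voice 0 (pitch 62, oldest) -> assign | voices=[88 68 72 81]
Op 6: note_on(71): all voices busy, STEAL voice 1 (pitch 68, oldest) -> assign | voices=[88 71 72 81]
Op 7: note_on(77): all voices busy, STEAL voice 2 (pitch 72, oldest) -> assign | voices=[88 71 77 81]
Op 8: note_off(71): free voice 1 | voices=[88 - 77 81]
Op 9: note_off(88): free voice 0 | voices=[- - 77 81]

Answer: none none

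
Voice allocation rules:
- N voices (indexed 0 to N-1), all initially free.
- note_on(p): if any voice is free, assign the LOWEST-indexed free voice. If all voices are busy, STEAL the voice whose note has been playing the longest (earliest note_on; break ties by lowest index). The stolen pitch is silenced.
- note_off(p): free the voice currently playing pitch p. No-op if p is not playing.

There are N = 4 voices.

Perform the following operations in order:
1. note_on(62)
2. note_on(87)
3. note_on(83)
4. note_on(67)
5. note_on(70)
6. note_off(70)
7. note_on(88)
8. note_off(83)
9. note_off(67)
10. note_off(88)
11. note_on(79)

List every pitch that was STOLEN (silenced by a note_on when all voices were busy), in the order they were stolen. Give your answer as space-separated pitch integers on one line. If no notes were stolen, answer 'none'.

Answer: 62

Derivation:
Op 1: note_on(62): voice 0 is free -> assigned | voices=[62 - - -]
Op 2: note_on(87): voice 1 is free -> assigned | voices=[62 87 - -]
Op 3: note_on(83): voice 2 is free -> assigned | voices=[62 87 83 -]
Op 4: note_on(67): voice 3 is free -> assigned | voices=[62 87 83 67]
Op 5: note_on(70): all voices busy, STEAL voice 0 (pitch 62, oldest) -> assign | voices=[70 87 83 67]
Op 6: note_off(70): free voice 0 | voices=[- 87 83 67]
Op 7: note_on(88): voice 0 is free -> assigned | voices=[88 87 83 67]
Op 8: note_off(83): free voice 2 | voices=[88 87 - 67]
Op 9: note_off(67): free voice 3 | voices=[88 87 - -]
Op 10: note_off(88): free voice 0 | voices=[- 87 - -]
Op 11: note_on(79): voice 0 is free -> assigned | voices=[79 87 - -]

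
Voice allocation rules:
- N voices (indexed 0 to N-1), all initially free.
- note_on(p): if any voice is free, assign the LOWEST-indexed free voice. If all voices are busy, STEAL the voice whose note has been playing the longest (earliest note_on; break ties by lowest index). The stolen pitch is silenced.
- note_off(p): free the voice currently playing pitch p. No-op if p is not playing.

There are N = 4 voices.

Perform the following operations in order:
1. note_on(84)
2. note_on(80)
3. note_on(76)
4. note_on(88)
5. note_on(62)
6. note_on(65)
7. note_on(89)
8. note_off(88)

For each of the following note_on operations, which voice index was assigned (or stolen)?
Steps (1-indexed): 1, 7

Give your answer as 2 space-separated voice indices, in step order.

Op 1: note_on(84): voice 0 is free -> assigned | voices=[84 - - -]
Op 2: note_on(80): voice 1 is free -> assigned | voices=[84 80 - -]
Op 3: note_on(76): voice 2 is free -> assigned | voices=[84 80 76 -]
Op 4: note_on(88): voice 3 is free -> assigned | voices=[84 80 76 88]
Op 5: note_on(62): all voices busy, STEAL voice 0 (pitch 84, oldest) -> assign | voices=[62 80 76 88]
Op 6: note_on(65): all voices busy, STEAL voice 1 (pitch 80, oldest) -> assign | voices=[62 65 76 88]
Op 7: note_on(89): all voices busy, STEAL voice 2 (pitch 76, oldest) -> assign | voices=[62 65 89 88]
Op 8: note_off(88): free voice 3 | voices=[62 65 89 -]

Answer: 0 2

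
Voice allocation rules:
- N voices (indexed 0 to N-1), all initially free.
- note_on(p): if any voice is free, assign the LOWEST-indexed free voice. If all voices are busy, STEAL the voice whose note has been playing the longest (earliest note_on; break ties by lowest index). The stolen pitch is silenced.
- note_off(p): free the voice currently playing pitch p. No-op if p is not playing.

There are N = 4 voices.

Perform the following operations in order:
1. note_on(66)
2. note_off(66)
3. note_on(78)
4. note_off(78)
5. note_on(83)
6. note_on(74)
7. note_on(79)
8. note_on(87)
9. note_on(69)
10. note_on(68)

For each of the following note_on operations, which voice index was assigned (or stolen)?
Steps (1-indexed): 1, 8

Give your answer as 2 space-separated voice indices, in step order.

Op 1: note_on(66): voice 0 is free -> assigned | voices=[66 - - -]
Op 2: note_off(66): free voice 0 | voices=[- - - -]
Op 3: note_on(78): voice 0 is free -> assigned | voices=[78 - - -]
Op 4: note_off(78): free voice 0 | voices=[- - - -]
Op 5: note_on(83): voice 0 is free -> assigned | voices=[83 - - -]
Op 6: note_on(74): voice 1 is free -> assigned | voices=[83 74 - -]
Op 7: note_on(79): voice 2 is free -> assigned | voices=[83 74 79 -]
Op 8: note_on(87): voice 3 is free -> assigned | voices=[83 74 79 87]
Op 9: note_on(69): all voices busy, STEAL voice 0 (pitch 83, oldest) -> assign | voices=[69 74 79 87]
Op 10: note_on(68): all voices busy, STEAL voice 1 (pitch 74, oldest) -> assign | voices=[69 68 79 87]

Answer: 0 3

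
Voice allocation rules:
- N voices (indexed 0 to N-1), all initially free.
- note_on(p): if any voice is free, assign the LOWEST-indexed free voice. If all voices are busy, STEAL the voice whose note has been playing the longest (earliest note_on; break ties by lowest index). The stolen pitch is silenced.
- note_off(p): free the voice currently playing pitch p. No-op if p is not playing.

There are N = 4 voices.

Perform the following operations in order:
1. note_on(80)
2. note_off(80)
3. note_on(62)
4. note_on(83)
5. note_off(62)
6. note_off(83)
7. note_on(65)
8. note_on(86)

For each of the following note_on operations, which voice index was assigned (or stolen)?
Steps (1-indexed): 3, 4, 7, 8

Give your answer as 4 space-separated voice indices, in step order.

Answer: 0 1 0 1

Derivation:
Op 1: note_on(80): voice 0 is free -> assigned | voices=[80 - - -]
Op 2: note_off(80): free voice 0 | voices=[- - - -]
Op 3: note_on(62): voice 0 is free -> assigned | voices=[62 - - -]
Op 4: note_on(83): voice 1 is free -> assigned | voices=[62 83 - -]
Op 5: note_off(62): free voice 0 | voices=[- 83 - -]
Op 6: note_off(83): free voice 1 | voices=[- - - -]
Op 7: note_on(65): voice 0 is free -> assigned | voices=[65 - - -]
Op 8: note_on(86): voice 1 is free -> assigned | voices=[65 86 - -]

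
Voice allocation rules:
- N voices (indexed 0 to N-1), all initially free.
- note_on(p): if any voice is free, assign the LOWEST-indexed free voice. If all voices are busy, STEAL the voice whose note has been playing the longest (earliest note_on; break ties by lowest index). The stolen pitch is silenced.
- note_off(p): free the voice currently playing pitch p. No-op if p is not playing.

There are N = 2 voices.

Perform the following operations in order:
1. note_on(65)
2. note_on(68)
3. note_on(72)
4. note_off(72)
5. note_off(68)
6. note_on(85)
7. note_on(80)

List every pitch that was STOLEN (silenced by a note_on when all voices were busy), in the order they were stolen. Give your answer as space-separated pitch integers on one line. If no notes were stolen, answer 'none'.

Answer: 65

Derivation:
Op 1: note_on(65): voice 0 is free -> assigned | voices=[65 -]
Op 2: note_on(68): voice 1 is free -> assigned | voices=[65 68]
Op 3: note_on(72): all voices busy, STEAL voice 0 (pitch 65, oldest) -> assign | voices=[72 68]
Op 4: note_off(72): free voice 0 | voices=[- 68]
Op 5: note_off(68): free voice 1 | voices=[- -]
Op 6: note_on(85): voice 0 is free -> assigned | voices=[85 -]
Op 7: note_on(80): voice 1 is free -> assigned | voices=[85 80]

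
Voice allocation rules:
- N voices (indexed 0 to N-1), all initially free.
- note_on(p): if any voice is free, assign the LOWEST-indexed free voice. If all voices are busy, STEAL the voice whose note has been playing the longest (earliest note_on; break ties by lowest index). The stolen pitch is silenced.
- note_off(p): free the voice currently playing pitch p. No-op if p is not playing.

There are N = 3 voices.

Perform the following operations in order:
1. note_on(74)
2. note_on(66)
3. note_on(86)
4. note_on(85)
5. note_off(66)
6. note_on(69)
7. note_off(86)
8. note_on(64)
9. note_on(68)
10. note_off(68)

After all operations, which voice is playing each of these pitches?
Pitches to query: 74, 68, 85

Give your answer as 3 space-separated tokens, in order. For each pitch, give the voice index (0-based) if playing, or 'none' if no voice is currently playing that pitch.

Op 1: note_on(74): voice 0 is free -> assigned | voices=[74 - -]
Op 2: note_on(66): voice 1 is free -> assigned | voices=[74 66 -]
Op 3: note_on(86): voice 2 is free -> assigned | voices=[74 66 86]
Op 4: note_on(85): all voices busy, STEAL voice 0 (pitch 74, oldest) -> assign | voices=[85 66 86]
Op 5: note_off(66): free voice 1 | voices=[85 - 86]
Op 6: note_on(69): voice 1 is free -> assigned | voices=[85 69 86]
Op 7: note_off(86): free voice 2 | voices=[85 69 -]
Op 8: note_on(64): voice 2 is free -> assigned | voices=[85 69 64]
Op 9: note_on(68): all voices busy, STEAL voice 0 (pitch 85, oldest) -> assign | voices=[68 69 64]
Op 10: note_off(68): free voice 0 | voices=[- 69 64]

Answer: none none none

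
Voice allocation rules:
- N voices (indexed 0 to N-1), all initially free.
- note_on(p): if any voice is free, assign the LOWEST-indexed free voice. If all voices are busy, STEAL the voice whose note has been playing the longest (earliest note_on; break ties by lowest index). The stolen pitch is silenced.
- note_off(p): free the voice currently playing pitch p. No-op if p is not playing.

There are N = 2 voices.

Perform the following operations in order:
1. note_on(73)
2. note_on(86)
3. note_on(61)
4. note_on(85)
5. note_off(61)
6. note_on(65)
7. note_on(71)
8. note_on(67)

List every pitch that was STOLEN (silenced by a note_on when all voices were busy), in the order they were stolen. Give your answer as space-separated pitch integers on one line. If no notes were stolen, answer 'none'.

Answer: 73 86 85 65

Derivation:
Op 1: note_on(73): voice 0 is free -> assigned | voices=[73 -]
Op 2: note_on(86): voice 1 is free -> assigned | voices=[73 86]
Op 3: note_on(61): all voices busy, STEAL voice 0 (pitch 73, oldest) -> assign | voices=[61 86]
Op 4: note_on(85): all voices busy, STEAL voice 1 (pitch 86, oldest) -> assign | voices=[61 85]
Op 5: note_off(61): free voice 0 | voices=[- 85]
Op 6: note_on(65): voice 0 is free -> assigned | voices=[65 85]
Op 7: note_on(71): all voices busy, STEAL voice 1 (pitch 85, oldest) -> assign | voices=[65 71]
Op 8: note_on(67): all voices busy, STEAL voice 0 (pitch 65, oldest) -> assign | voices=[67 71]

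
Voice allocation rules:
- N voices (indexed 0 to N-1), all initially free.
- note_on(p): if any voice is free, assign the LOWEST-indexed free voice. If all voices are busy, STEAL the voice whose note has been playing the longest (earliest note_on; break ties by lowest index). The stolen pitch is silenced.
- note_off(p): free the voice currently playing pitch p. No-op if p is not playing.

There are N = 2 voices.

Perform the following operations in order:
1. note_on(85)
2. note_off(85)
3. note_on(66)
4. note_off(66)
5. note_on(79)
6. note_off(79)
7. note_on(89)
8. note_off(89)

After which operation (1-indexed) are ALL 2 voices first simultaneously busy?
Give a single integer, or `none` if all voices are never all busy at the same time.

Op 1: note_on(85): voice 0 is free -> assigned | voices=[85 -]
Op 2: note_off(85): free voice 0 | voices=[- -]
Op 3: note_on(66): voice 0 is free -> assigned | voices=[66 -]
Op 4: note_off(66): free voice 0 | voices=[- -]
Op 5: note_on(79): voice 0 is free -> assigned | voices=[79 -]
Op 6: note_off(79): free voice 0 | voices=[- -]
Op 7: note_on(89): voice 0 is free -> assigned | voices=[89 -]
Op 8: note_off(89): free voice 0 | voices=[- -]

Answer: none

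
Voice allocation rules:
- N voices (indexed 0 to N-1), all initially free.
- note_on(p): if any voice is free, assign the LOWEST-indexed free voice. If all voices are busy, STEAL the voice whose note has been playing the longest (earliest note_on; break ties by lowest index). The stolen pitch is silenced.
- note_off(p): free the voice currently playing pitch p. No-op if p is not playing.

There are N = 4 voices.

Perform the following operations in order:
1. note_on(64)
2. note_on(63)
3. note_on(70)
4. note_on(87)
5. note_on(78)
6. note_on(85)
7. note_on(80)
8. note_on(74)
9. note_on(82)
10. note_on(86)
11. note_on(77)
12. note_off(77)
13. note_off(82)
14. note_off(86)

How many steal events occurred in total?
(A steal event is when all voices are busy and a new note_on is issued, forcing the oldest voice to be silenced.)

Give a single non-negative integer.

Answer: 7

Derivation:
Op 1: note_on(64): voice 0 is free -> assigned | voices=[64 - - -]
Op 2: note_on(63): voice 1 is free -> assigned | voices=[64 63 - -]
Op 3: note_on(70): voice 2 is free -> assigned | voices=[64 63 70 -]
Op 4: note_on(87): voice 3 is free -> assigned | voices=[64 63 70 87]
Op 5: note_on(78): all voices busy, STEAL voice 0 (pitch 64, oldest) -> assign | voices=[78 63 70 87]
Op 6: note_on(85): all voices busy, STEAL voice 1 (pitch 63, oldest) -> assign | voices=[78 85 70 87]
Op 7: note_on(80): all voices busy, STEAL voice 2 (pitch 70, oldest) -> assign | voices=[78 85 80 87]
Op 8: note_on(74): all voices busy, STEAL voice 3 (pitch 87, oldest) -> assign | voices=[78 85 80 74]
Op 9: note_on(82): all voices busy, STEAL voice 0 (pitch 78, oldest) -> assign | voices=[82 85 80 74]
Op 10: note_on(86): all voices busy, STEAL voice 1 (pitch 85, oldest) -> assign | voices=[82 86 80 74]
Op 11: note_on(77): all voices busy, STEAL voice 2 (pitch 80, oldest) -> assign | voices=[82 86 77 74]
Op 12: note_off(77): free voice 2 | voices=[82 86 - 74]
Op 13: note_off(82): free voice 0 | voices=[- 86 - 74]
Op 14: note_off(86): free voice 1 | voices=[- - - 74]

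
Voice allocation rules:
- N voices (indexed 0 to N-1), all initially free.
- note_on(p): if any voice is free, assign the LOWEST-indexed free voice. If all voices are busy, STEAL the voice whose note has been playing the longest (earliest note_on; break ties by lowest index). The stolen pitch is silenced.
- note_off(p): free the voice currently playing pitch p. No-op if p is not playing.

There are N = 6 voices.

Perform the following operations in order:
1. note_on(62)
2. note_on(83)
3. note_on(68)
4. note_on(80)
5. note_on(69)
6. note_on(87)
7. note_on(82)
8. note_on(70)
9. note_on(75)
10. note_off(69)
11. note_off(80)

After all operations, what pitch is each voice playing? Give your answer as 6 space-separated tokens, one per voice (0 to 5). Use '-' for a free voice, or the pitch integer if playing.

Op 1: note_on(62): voice 0 is free -> assigned | voices=[62 - - - - -]
Op 2: note_on(83): voice 1 is free -> assigned | voices=[62 83 - - - -]
Op 3: note_on(68): voice 2 is free -> assigned | voices=[62 83 68 - - -]
Op 4: note_on(80): voice 3 is free -> assigned | voices=[62 83 68 80 - -]
Op 5: note_on(69): voice 4 is free -> assigned | voices=[62 83 68 80 69 -]
Op 6: note_on(87): voice 5 is free -> assigned | voices=[62 83 68 80 69 87]
Op 7: note_on(82): all voices busy, STEAL voice 0 (pitch 62, oldest) -> assign | voices=[82 83 68 80 69 87]
Op 8: note_on(70): all voices busy, STEAL voice 1 (pitch 83, oldest) -> assign | voices=[82 70 68 80 69 87]
Op 9: note_on(75): all voices busy, STEAL voice 2 (pitch 68, oldest) -> assign | voices=[82 70 75 80 69 87]
Op 10: note_off(69): free voice 4 | voices=[82 70 75 80 - 87]
Op 11: note_off(80): free voice 3 | voices=[82 70 75 - - 87]

Answer: 82 70 75 - - 87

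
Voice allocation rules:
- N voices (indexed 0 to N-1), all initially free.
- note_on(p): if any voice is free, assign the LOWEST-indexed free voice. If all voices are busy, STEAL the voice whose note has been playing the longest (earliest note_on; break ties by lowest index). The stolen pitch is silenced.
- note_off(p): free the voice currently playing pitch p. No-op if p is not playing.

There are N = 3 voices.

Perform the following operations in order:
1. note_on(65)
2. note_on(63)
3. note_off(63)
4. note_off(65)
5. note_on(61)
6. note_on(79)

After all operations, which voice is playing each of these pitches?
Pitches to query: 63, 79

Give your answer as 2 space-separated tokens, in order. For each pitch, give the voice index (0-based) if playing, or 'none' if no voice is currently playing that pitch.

Answer: none 1

Derivation:
Op 1: note_on(65): voice 0 is free -> assigned | voices=[65 - -]
Op 2: note_on(63): voice 1 is free -> assigned | voices=[65 63 -]
Op 3: note_off(63): free voice 1 | voices=[65 - -]
Op 4: note_off(65): free voice 0 | voices=[- - -]
Op 5: note_on(61): voice 0 is free -> assigned | voices=[61 - -]
Op 6: note_on(79): voice 1 is free -> assigned | voices=[61 79 -]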